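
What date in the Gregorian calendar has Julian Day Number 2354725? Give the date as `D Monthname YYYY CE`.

1 December 1734 CE

Counting from JDN 2299161 = 15 Oct 1582 gives an offset of 55564 days.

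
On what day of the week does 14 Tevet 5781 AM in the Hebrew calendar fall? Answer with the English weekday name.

Tuesday

This is JDN 2459213 (29 December 2020 Gregorian).
JDN 2459213 mod 7 = 1, and JDN 0 was a Monday, so this is a Tuesday.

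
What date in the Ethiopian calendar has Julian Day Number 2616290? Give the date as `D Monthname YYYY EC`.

JDN 2616290 is 21 January 2451 in the Gregorian calendar.
In the Ethiopian calendar that day is 10 Tir 2443 EC.

10 Tir 2443 EC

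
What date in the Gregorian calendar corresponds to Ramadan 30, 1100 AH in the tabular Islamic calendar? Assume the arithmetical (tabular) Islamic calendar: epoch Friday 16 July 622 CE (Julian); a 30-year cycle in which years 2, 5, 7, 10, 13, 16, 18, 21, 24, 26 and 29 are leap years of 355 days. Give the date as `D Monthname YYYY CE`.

Both dates share Julian Day Number 2338154; in the Gregorian calendar that is 18 July 1689 CE.

18 July 1689 CE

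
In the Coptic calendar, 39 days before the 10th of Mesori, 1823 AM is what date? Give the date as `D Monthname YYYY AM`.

1 Epip 1823 AM

Counting 39 days back from JDN 2490854 reaches JDN 2490815, which is 1 Epip 1823 AM.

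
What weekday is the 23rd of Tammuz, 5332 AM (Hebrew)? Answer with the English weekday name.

Friday

This is JDN 2295416 (14 July 1572 Gregorian).
JDN 2295416 mod 7 = 4, and JDN 0 was a Monday, so this is a Friday.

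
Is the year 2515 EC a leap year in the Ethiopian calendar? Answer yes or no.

2515 mod 4 = 3; in the Ethiopian calendar a year is leap when year mod 4 = 3, so it is a leap year.

yes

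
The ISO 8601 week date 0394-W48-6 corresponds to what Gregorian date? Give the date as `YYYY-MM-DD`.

ISO week 1 of 394 is the week containing the first Thursday of 394.
Week 48, day 6 (Saturday) lands on 0394-12-03.

0394-12-03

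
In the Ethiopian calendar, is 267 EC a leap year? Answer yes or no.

267 mod 4 = 3; in the Ethiopian calendar a year is leap when year mod 4 = 3, so it is a leap year.

yes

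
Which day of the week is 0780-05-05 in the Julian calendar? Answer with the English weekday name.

Friday

This is JDN 2006078 (9 May 780 Gregorian).
2006078 ≡ 4 (mod 7); counting from Monday = 0 gives Friday.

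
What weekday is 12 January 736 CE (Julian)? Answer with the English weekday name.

This is JDN 1989893 (16 January 736 Gregorian).
JDN 1989893 mod 7 = 3, and JDN 0 was a Monday, so this is a Thursday.

Thursday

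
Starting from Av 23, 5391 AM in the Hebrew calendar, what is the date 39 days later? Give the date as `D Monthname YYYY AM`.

The starting date is JDN 2317003; 2317003 + 39 = 2317042.
JDN 2317042 corresponds to 3 Tishrei 5392 AM.

3 Tishrei 5392 AM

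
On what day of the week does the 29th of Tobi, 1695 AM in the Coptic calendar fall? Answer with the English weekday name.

This is JDN 2443911 (6 February 1979 Gregorian).
JDN 2443911 mod 7 = 1, and JDN 0 was a Monday, so this is a Tuesday.

Tuesday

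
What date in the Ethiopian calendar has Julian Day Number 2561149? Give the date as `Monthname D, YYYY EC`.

Tir 21, 2292 EC

JDN 2561149 is 1 February 2300 in the Gregorian calendar.
In the Ethiopian calendar that day is Tir 21, 2292 EC.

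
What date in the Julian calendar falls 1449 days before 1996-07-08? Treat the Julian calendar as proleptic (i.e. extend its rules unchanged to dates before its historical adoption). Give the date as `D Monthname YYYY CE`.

Counting 1449 days back from JDN 2450286 reaches JDN 2448837, which is 20 July 1992 CE.

20 July 1992 CE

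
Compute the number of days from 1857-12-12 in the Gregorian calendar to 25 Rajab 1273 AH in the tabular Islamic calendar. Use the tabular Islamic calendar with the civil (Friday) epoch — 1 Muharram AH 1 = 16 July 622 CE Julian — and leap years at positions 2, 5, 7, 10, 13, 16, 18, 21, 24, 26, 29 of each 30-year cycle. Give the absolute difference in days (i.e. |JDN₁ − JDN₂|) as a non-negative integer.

First date → JDN 2399661; second date → JDN 2399395.
The interval is |2399661 − 2399395| = 266 days.

266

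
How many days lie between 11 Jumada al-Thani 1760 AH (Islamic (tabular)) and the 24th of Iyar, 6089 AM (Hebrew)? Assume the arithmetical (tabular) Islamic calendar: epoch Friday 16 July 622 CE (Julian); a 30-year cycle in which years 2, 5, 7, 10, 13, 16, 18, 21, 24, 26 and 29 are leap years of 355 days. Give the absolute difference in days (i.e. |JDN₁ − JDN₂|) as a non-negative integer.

75

JDN of the first date = 2571929.
JDN of the second date = 2571854.
|2571854 − 2571929| = 75.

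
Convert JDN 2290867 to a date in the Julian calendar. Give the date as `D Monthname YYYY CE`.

JDN 2290867 is 30 January 1560 in the proleptic Gregorian calendar.
In the Julian calendar that day is 20 January 1560 CE.

20 January 1560 CE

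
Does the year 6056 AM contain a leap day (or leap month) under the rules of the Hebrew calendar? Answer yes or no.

yes

Hebrew year 6056 is year 14 of its 19-year Metonic cycle; leap years are at positions 3, 6, 8, 11, 14, 17, 19, so it is a leap year (13 months).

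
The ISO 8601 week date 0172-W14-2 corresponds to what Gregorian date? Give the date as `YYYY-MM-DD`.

ISO week 1 of 172 is the week containing the first Thursday of 172.
Week 14, day 2 (Tuesday) lands on 0172-03-31.

0172-03-31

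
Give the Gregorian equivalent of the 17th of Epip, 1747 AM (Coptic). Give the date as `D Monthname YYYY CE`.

24 July 2031 CE

Julian Day Number of the source date = 2463072.
Converting JDN 2463072 to the Gregorian calendar gives 24 July 2031 CE.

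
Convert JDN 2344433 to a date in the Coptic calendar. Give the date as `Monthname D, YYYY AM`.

Thout 19, 1423 AM

The Gregorian equivalent of JDN 2344433 is 27 September 1706.
In the Coptic calendar that day is Thout 19, 1423 AM.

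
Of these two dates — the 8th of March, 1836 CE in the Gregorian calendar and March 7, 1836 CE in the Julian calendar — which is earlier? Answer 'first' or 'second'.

Converting both to JDN: 2391712 vs 2391723; the smaller is the first.

first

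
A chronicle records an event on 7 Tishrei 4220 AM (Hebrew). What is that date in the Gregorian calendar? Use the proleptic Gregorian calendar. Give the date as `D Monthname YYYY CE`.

21 September 459 CE

Both dates share Julian Day Number 1888970; in the Gregorian calendar that is 21 September 459 CE.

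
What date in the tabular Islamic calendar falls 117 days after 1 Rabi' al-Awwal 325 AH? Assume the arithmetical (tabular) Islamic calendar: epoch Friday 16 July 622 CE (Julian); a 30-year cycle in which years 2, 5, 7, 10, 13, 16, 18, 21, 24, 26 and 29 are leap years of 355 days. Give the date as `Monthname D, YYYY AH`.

Counting 117 days forward from JDN 2063314 reaches JDN 2063431, which is Jumada al-Thani 29, 325 AH.

Jumada al-Thani 29, 325 AH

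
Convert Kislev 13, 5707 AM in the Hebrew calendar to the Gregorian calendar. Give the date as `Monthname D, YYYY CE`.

December 6, 1946 CE

Both dates share Julian Day Number 2432161; in the Gregorian calendar that is 6 December 1946 CE.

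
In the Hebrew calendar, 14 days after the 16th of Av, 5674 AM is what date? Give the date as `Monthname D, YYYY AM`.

Av 30, 5674 AM

Counting 14 days forward from JDN 2420353 reaches JDN 2420367, which is Av 30, 5674 AM.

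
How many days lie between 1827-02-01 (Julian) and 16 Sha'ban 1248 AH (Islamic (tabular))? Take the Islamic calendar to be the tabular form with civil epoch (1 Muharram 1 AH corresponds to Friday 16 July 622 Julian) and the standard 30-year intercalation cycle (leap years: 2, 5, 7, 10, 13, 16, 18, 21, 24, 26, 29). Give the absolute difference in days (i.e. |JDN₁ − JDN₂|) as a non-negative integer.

2156

First date → JDN 2388401; second date → JDN 2390557.
The interval is |2388401 − 2390557| = 2156 days.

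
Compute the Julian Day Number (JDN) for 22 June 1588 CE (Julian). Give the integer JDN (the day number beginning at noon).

Equivalently 2 July 1588 (Gregorian).
JDN 2451545 is 1 January 2000 CE (Gregorian); the target day is −150297 days from there, so JDN = 2301248.

2301248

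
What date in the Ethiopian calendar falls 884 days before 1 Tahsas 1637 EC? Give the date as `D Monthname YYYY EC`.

The starting date is JDN 2321860; 2321860 − 884 = 2320976.
JDN 2320976 corresponds to 3 Hamle 1634 EC.

3 Hamle 1634 EC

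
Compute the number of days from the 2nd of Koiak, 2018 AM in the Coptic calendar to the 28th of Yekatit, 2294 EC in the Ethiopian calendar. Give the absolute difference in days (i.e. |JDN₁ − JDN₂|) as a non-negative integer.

JDN of the first date = 2561830.
JDN of the second date = 2561916.
|2561916 − 2561830| = 86.

86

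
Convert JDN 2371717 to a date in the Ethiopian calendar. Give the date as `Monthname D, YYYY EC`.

JDN 2371717 is 9 June 1781 in the Gregorian calendar.
In the Ethiopian calendar that day is Sene 4, 1773 EC.

Sene 4, 1773 EC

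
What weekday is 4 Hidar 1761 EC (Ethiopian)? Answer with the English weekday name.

In the Gregorian calendar this is 11 November 1768 (JDN 2367124).
Since JDN mod 7 = 4 (0 = Monday), the day is Friday.

Friday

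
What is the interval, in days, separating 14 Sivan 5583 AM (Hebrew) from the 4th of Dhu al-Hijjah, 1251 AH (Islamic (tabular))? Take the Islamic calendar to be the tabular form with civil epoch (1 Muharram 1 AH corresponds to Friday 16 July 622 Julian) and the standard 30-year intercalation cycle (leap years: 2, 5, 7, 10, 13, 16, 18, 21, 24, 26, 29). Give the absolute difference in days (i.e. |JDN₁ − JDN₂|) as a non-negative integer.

First date → JDN 2387040; second date → JDN 2391726.
The interval is |2387040 − 2391726| = 4686 days.

4686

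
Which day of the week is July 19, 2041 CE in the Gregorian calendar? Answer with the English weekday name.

Friday

JDN 2466720 mod 7 = 4, and JDN 0 was a Monday, so this is a Friday.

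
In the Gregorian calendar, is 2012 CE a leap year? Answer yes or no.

yes

2012 is divisible by 4 and not by 100, so it is a leap year.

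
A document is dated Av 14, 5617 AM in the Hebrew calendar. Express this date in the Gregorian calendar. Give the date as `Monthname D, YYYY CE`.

Both dates share Julian Day Number 2399531; in the Gregorian calendar that is 4 August 1857 CE.

August 4, 1857 CE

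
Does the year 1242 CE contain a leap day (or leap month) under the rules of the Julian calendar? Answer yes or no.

1242 mod 4 = 2, so it is a common year in the Julian calendar.

no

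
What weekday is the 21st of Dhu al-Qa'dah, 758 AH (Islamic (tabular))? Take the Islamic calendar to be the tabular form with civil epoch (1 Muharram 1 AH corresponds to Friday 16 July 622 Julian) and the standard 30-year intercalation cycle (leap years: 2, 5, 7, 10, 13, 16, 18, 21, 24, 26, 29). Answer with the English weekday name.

In the proleptic Gregorian calendar this is 13 November 1357 (JDN 2217011).
JDN 2217011 mod 7 = 6, and JDN 0 was a Monday, so this is a Sunday.

Sunday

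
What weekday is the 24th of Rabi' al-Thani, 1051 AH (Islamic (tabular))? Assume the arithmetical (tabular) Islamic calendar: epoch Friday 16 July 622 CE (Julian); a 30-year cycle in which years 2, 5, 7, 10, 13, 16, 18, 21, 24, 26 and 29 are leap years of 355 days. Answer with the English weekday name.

Friday

In the Gregorian calendar this is 2 August 1641 (JDN 2320637).
JDN 2320637 mod 7 = 4, and JDN 0 was a Monday, so this is a Friday.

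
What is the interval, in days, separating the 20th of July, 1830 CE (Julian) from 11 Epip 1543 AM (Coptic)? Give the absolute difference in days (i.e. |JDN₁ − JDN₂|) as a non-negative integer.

JDN of the first date = 2389666.
JDN of the second date = 2388555.
|2388555 − 2389666| = 1111.

1111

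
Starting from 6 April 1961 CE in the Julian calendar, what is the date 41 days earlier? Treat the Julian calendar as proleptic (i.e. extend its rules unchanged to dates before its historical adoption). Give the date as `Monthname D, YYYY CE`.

February 24, 1961 CE

The starting date is JDN 2437409; 2437409 − 41 = 2437368.
JDN 2437368 corresponds to February 24, 1961 CE.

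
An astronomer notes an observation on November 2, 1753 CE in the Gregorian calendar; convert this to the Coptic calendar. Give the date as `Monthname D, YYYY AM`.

Both dates share Julian Day Number 2361636; in the Coptic calendar that is 25 Paopi 1470 AM.

Paopi 25, 1470 AM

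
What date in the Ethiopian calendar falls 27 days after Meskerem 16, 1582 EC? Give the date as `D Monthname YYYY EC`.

13 Tikimt 1582 EC

The starting date is JDN 2301696; 2301696 + 27 = 2301723.
JDN 2301723 corresponds to 13 Tikimt 1582 EC.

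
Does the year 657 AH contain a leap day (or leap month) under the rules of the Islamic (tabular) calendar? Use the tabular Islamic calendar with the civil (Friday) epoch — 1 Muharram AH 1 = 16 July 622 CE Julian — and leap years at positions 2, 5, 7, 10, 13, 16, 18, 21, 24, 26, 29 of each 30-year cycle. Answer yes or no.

Year 657 AH is year 27 of its 30-year cycle; leap positions are 2, 5, 7, 10, 13, 16, 18, 21, 24, 26, 29, so it is a common year (354 days).

no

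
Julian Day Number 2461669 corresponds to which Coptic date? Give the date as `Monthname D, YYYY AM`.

Thout 9, 1744 AM

The Gregorian equivalent of JDN 2461669 is 20 September 2027.
In the Coptic calendar that day is Thout 9, 1744 AM.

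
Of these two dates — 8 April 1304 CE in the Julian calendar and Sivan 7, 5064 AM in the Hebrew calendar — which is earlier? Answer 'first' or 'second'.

first

The two dates have Julian Day Numbers 2197442 and 2197476 respectively.
Since 2197442 < 2197476, the first date comes first.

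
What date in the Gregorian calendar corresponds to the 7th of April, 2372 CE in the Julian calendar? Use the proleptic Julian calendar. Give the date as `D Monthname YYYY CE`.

23 April 2372 CE

For dates in this range the Gregorian date is 16 days ahead of the Julian.
7 April 2372 Julian + 16 days → 23 April 2372 Gregorian.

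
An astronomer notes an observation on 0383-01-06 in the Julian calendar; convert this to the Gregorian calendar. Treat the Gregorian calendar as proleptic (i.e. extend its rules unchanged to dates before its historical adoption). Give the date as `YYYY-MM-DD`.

0383-01-07

At this point the Julian calendar is 1 day behind the Gregorian.
6 January 383 Julian + 1 day → 7 January 383 Gregorian.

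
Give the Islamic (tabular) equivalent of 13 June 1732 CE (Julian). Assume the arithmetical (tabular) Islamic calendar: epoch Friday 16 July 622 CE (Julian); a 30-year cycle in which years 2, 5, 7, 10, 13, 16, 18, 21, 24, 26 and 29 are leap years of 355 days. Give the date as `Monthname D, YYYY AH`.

Muharram 1, 1145 AH

Julian Day Number of the source date = 2353835.
Converting JDN 2353835 to the tabular Islamic calendar gives 1 Muharram 1145 AH.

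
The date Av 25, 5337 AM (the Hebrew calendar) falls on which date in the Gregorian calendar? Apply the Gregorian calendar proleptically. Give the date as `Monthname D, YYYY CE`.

Both dates share Julian Day Number 2297277; in the Gregorian calendar that is 18 August 1577 CE.

August 18, 1577 CE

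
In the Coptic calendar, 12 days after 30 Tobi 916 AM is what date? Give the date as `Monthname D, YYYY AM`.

Counting 12 days forward from JDN 2159383 reaches JDN 2159395, which is Meshir 12, 916 AM.

Meshir 12, 916 AM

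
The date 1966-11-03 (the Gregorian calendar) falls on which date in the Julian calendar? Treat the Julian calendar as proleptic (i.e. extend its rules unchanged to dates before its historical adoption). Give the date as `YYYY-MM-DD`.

The Julian–Gregorian offset here is 13 days (Julian trailing).
3 November 1966 Gregorian − 13 days → 21 October 1966 Julian.

1966-10-21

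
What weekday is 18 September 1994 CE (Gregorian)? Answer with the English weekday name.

2449614 ≡ 6 (mod 7); counting from Monday = 0 gives Sunday.

Sunday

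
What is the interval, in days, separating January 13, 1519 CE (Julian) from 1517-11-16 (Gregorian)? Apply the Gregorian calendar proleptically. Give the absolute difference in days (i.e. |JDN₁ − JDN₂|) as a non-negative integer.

First date → JDN 2275885; second date → JDN 2275452.
The interval is |2275885 − 2275452| = 433 days.

433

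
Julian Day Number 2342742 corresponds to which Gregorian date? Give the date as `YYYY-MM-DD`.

JDN 2451545 is 1 Jan 2000; 2342742 is −108803 days from there.

1702-02-09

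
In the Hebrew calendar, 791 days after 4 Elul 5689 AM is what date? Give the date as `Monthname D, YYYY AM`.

Cheshvan 29, 5692 AM

The starting date is JDN 2425864; 2425864 + 791 = 2426655.
JDN 2426655 corresponds to Cheshvan 29, 5692 AM.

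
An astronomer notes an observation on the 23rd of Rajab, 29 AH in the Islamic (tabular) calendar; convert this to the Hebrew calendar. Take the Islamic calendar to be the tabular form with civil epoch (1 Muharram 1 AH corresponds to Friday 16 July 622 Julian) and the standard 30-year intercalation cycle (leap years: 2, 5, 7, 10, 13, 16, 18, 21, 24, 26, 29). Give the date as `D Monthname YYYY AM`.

Julian Day Number of the source date = 1958561.
Converting JDN 1958561 to the Hebrew calendar gives 24 Nisan 4410 AM.

24 Nisan 4410 AM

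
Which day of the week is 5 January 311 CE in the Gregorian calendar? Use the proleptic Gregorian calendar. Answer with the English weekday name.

1834654 ≡ 3 (mod 7); counting from Monday = 0 gives Thursday.

Thursday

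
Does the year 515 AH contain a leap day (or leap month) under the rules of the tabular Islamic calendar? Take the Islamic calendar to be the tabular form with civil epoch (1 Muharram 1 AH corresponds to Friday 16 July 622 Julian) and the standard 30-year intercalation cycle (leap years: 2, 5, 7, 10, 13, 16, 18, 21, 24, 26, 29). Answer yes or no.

Year 515 AH is year 5 of its 30-year cycle; leap positions are 2, 5, 7, 10, 13, 16, 18, 21, 24, 26, 29, so it is a leap year (355 days).

yes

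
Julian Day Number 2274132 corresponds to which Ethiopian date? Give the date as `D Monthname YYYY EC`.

The proleptic Gregorian equivalent of JDN 2274132 is 6 April 1514.
In the Ethiopian calendar that day is 1 Miyazya 1506 EC.

1 Miyazya 1506 EC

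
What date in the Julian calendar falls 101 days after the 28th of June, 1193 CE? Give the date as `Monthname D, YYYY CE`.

October 7, 1193 CE

The starting date is JDN 2156980; 2156980 + 101 = 2157081.
JDN 2157081 corresponds to October 7, 1193 CE.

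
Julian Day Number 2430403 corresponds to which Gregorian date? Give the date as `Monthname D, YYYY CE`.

JDN 2451545 is 1 Jan 2000; 2430403 is −21142 days from there.

February 12, 1942 CE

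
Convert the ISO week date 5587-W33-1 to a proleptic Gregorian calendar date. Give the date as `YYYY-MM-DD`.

5587-08-10

ISO week 1 of 5587 is the week containing the first Thursday of 5587.
Week 33, day 1 (Monday) lands on 5587-08-10.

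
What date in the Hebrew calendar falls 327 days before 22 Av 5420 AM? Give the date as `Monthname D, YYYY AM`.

JDN of 22 Av 5420 AM = 2327574.
2327574 − 327 = 2327247.
JDN 2327247 in the Hebrew calendar is Elul 19, 5419 AM.

Elul 19, 5419 AM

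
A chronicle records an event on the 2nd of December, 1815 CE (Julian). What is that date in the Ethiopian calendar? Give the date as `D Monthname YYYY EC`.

Julian Day Number of the source date = 2384322.
Converting JDN 2384322 to the Ethiopian calendar gives 5 Tahsas 1808 EC.

5 Tahsas 1808 EC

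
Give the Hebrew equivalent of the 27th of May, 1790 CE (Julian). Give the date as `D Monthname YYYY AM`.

25 Sivan 5550 AM

Both dates share Julian Day Number 2375002; in the Hebrew calendar that is 25 Sivan 5550 AM.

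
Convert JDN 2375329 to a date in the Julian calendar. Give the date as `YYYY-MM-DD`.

1791-04-19

The Gregorian equivalent of JDN 2375329 is 30 April 1791.
In the Julian calendar that day is 1791-04-19.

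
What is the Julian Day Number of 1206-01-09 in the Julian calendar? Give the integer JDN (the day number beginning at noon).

2161558

Equivalently 16 January 1206 (proleptic Gregorian).
JDN 2400001 is 17 November 1858 CE (Gregorian), MJD 0; the target day is −238443 days from there, so JDN = 2161558.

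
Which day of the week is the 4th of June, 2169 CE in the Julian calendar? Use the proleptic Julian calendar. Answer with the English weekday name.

Sunday

Equivalently 18 June 2169 Gregorian, JDN 2513440.
2513440 ≡ 6 (mod 7); counting from Monday = 0 gives Sunday.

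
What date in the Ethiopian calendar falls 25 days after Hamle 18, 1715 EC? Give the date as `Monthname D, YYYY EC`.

Nehase 13, 1715 EC

Counting 25 days forward from JDN 2350576 reaches JDN 2350601, which is Nehase 13, 1715 EC.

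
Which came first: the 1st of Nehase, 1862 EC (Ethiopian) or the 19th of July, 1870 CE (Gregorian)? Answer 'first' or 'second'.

second

First date → JDN 2404281; second date → JDN 2404263.
JDN 2404263 < JDN 2404281, so the second date is earlier.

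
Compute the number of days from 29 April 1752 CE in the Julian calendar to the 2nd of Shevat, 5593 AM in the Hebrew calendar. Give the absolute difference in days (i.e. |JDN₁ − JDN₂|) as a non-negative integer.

First date → JDN 2361095; second date → JDN 2390571.
The interval is |2361095 − 2390571| = 29476 days.

29476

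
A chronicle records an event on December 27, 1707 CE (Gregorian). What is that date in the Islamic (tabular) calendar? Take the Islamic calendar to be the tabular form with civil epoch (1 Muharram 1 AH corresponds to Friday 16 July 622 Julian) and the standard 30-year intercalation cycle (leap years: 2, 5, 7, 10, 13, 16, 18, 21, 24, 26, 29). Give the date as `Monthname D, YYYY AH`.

Shawwal 2, 1119 AH

Julian Day Number of the source date = 2344889.
Converting JDN 2344889 to the tabular Islamic calendar gives 2 Shawwal 1119 AH.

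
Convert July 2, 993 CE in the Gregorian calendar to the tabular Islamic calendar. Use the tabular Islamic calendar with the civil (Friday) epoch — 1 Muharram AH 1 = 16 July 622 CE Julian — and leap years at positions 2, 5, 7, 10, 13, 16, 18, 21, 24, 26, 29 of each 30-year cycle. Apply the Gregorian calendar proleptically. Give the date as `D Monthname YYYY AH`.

4 Jumada al-Awwal 383 AH

Julian Day Number of the source date = 2083929.
Converting JDN 2083929 to the tabular Islamic calendar gives 4 Jumada al-Awwal 383 AH.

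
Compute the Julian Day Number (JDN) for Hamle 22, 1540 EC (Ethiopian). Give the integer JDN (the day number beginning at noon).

2286662

Equivalently 26 July 1548 (proleptic Gregorian).
JDN 2400001 is 17 November 1858 CE (Gregorian), MJD 0; the target day is −113339 days from there, so JDN = 2286662.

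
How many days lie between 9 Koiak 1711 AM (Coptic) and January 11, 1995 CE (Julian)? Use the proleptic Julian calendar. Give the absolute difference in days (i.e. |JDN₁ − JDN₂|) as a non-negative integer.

37

First date → JDN 2449705; second date → JDN 2449742.
The interval is |2449705 − 2449742| = 37 days.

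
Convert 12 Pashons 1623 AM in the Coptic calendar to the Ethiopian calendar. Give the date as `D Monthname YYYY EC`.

Both dates share Julian Day Number 2417716; in the Ethiopian calendar that is 12 Ginbot 1899 EC.

12 Ginbot 1899 EC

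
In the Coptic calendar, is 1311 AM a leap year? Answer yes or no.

1311 mod 4 = 3; in the Coptic calendar a year is leap when year mod 4 = 3, so it is a leap year.

yes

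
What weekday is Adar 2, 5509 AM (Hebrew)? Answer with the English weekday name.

Equivalently 20 February 1749 Gregorian, JDN 2359920.
2359920 ≡ 3 (mod 7); counting from Monday = 0 gives Thursday.

Thursday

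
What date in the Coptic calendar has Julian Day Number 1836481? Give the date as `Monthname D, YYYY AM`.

JDN 1836481 is 6 January 316 in the proleptic Gregorian calendar.
In the Coptic calendar that day is Tobi 9, 32 AM.

Tobi 9, 32 AM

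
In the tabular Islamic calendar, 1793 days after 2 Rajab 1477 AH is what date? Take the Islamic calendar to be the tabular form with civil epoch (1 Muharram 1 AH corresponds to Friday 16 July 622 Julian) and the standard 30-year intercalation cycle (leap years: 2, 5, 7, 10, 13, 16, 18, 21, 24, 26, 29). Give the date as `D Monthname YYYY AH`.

Counting 1793 days forward from JDN 2471663 reaches JDN 2473456, which is 23 Rajab 1482 AH.

23 Rajab 1482 AH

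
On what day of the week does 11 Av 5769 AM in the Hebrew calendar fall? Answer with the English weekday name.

Equivalently 1 August 2009 Gregorian, JDN 2455045.
Since JDN mod 7 = 5 (0 = Monday), the day is Saturday.

Saturday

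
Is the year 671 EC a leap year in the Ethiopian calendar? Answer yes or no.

yes

671 mod 4 = 3; in the Ethiopian calendar a year is leap when year mod 4 = 3, so it is a leap year.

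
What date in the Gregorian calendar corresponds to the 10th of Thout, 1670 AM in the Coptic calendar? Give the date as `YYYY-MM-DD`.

1953-09-20

Julian Day Number of the source date = 2434641.
Converting JDN 2434641 to the Gregorian calendar gives 20 September 1953 CE.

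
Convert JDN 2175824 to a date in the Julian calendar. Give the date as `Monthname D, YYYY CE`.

January 30, 1245 CE

JDN 2175824 is 6 February 1245 in the proleptic Gregorian calendar.
In the Julian calendar that day is January 30, 1245 CE.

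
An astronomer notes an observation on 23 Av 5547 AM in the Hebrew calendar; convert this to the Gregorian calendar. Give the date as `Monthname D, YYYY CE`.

Both dates share Julian Day Number 2373967; in the Gregorian calendar that is 7 August 1787 CE.

August 7, 1787 CE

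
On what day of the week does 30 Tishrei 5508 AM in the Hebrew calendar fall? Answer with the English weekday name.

This is JDN 2359415 (4 October 1747 Gregorian).
Since JDN mod 7 = 2 (0 = Monday), the day is Wednesday.

Wednesday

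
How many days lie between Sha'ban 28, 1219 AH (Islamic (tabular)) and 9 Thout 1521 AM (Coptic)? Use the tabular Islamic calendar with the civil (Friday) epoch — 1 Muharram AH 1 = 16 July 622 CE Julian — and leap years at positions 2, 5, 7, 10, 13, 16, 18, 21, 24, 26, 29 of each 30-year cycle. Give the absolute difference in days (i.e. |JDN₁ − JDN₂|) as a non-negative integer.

75

JDN of the first date = 2380293.
JDN of the second date = 2380218.
|2380218 − 2380293| = 75.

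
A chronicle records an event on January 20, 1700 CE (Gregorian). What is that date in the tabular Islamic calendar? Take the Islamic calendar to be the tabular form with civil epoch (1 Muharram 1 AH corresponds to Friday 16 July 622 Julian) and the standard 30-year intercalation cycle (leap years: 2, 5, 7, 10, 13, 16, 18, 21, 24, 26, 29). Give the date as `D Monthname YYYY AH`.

29 Rajab 1111 AH

Julian Day Number of the source date = 2341992.
Converting JDN 2341992 to the tabular Islamic calendar gives 29 Rajab 1111 AH.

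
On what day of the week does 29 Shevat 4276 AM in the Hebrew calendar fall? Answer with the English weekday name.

This is JDN 1909574 (19 February 516 Gregorian).
Since JDN mod 7 = 2 (0 = Monday), the day is Wednesday.

Wednesday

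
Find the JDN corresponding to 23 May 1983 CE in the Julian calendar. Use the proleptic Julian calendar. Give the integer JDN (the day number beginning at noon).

In the Gregorian calendar the same day is 5 June 1983.
JDN 2299161 is 15 October 1582 CE (Gregorian); the target day is +146330 days from there, so JDN = 2445491.

2445491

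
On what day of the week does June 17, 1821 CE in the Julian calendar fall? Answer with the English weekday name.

Friday

In the Gregorian calendar this is 29 June 1821 (JDN 2386346).
Since JDN mod 7 = 4 (0 = Monday), the day is Friday.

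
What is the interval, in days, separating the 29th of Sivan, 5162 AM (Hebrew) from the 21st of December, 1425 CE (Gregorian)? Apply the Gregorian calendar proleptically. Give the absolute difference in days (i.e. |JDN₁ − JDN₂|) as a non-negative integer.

8596

First date → JDN 2233289; second date → JDN 2241885.
The interval is |2233289 − 2241885| = 8596 days.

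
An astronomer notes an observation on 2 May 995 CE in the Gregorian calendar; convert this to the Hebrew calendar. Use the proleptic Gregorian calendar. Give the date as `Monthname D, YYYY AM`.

Julian Day Number of the source date = 2084598.
Converting JDN 2084598 to the Hebrew calendar gives 24 Iyar 4755 AM.

Iyar 24, 4755 AM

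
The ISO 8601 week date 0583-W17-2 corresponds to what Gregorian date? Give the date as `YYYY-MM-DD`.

ISO week 1 of 583 is the week containing the first Thursday of 583.
Week 17, day 2 (Tuesday) lands on 0583-04-22.

0583-04-22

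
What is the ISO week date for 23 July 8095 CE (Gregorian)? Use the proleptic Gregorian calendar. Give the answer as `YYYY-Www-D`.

8095-W29-6

The weekday is Saturday (ISO weekday 6).
That Saturday belongs to ISO week 29 of ISO year 8095.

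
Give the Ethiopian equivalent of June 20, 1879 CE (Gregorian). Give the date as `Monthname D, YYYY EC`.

Both dates share Julian Day Number 2407521; in the Ethiopian calendar that is 14 Sene 1871 EC.

Sene 14, 1871 EC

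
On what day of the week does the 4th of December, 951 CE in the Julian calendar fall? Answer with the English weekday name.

Equivalently 9 December 951 Gregorian, JDN 2068748.
2068748 ≡ 3 (mod 7); counting from Monday = 0 gives Thursday.

Thursday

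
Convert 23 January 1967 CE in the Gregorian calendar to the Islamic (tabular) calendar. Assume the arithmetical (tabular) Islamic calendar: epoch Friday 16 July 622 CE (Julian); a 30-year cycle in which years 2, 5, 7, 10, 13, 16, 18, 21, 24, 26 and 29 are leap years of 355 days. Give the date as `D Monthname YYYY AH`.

Both dates share Julian Day Number 2439514; in the tabular Islamic calendar that is 11 Shawwal 1386 AH.

11 Shawwal 1386 AH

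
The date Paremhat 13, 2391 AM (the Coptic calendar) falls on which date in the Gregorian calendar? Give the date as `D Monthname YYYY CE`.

27 March 2675 CE

Both dates share Julian Day Number 2698169; in the Gregorian calendar that is 27 March 2675 CE.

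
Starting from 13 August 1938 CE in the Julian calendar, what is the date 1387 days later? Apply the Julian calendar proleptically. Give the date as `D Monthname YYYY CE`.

31 May 1942 CE

The starting date is JDN 2429137; 2429137 + 1387 = 2430524.
JDN 2430524 corresponds to 31 May 1942 CE.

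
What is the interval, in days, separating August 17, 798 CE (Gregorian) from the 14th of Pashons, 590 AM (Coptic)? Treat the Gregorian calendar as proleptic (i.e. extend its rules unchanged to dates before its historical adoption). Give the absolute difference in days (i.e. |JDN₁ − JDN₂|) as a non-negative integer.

First date → JDN 2012752; second date → JDN 2040415.
The interval is |2012752 − 2040415| = 27663 days.

27663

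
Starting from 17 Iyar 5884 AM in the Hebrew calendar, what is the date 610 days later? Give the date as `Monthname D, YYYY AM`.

JDN of 17 Iyar 5884 AM = 2496956.
2496956 + 610 = 2497566.
JDN 2497566 in the Hebrew calendar is Tevet 5, 5886 AM.

Tevet 5, 5886 AM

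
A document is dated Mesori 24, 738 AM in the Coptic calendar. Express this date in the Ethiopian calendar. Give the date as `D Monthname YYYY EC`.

24 Nehase 1014 EC

The source date corresponds to 23 August 1022 in the proleptic Gregorian calendar (JDN 2094572).
That day falls on 24 Nehase 1014 EC in the Ethiopian calendar.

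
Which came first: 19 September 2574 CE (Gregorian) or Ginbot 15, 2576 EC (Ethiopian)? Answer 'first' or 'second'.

first

Converting both to JDN: 2661456 vs 2664994; the smaller is the first.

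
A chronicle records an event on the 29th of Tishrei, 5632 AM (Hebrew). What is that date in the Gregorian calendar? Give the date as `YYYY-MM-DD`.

Both dates share Julian Day Number 2404715; in the Gregorian calendar that is 14 October 1871 CE.

1871-10-14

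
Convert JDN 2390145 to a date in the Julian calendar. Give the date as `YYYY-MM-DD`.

1831-11-11

JDN 2390145 is 23 November 1831 in the Gregorian calendar.
In the Julian calendar that day is 1831-11-11.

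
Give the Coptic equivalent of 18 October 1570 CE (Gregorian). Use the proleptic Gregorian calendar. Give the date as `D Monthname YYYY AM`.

Both dates share Julian Day Number 2294781; in the Coptic calendar that is 11 Paopi 1287 AM.

11 Paopi 1287 AM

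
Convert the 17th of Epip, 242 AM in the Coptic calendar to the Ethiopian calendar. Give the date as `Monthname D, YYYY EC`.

Both dates share Julian Day Number 1913371; in the Ethiopian calendar that is 17 Hamle 518 EC.

Hamle 17, 518 EC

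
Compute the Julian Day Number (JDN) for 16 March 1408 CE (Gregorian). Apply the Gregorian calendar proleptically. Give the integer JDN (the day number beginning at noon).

2235396

JDN 2451545 is 1 January 2000 CE (Gregorian); the target day is −216149 days from there, so JDN = 2235396.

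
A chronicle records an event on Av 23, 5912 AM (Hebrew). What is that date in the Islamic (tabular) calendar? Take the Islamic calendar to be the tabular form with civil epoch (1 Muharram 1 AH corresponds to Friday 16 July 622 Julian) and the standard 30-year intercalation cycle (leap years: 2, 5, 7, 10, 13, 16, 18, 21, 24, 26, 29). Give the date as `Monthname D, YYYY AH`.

The source date corresponds to 24 August 2152 in the Gregorian calendar (JDN 2507298).
That day falls on 23 Muharram 1578 AH in the tabular Islamic calendar.

Muharram 23, 1578 AH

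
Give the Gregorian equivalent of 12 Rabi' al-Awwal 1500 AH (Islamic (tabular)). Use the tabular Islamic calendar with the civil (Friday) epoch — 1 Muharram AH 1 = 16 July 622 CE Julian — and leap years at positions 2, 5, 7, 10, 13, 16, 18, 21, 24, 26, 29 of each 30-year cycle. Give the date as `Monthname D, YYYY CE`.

February 6, 2077 CE

Both dates share Julian Day Number 2479706; in the Gregorian calendar that is 6 February 2077 CE.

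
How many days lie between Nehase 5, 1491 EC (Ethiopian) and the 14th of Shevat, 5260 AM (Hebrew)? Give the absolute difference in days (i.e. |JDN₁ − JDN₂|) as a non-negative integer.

170

JDN of the first date = 2268777.
JDN of the second date = 2268947.
|2268947 − 2268777| = 170.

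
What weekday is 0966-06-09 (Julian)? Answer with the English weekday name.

Saturday

Equivalently 14 June 966 Gregorian, JDN 2074049.
2074049 ≡ 5 (mod 7); counting from Monday = 0 gives Saturday.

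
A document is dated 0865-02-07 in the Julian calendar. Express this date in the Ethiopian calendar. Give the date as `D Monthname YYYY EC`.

Both dates share Julian Day Number 2037037; in the Ethiopian calendar that is 13 Yekatit 857 EC.

13 Yekatit 857 EC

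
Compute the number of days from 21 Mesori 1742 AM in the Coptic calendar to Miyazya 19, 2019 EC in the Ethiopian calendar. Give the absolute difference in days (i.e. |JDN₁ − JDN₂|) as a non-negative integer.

JDN of the first date = 2461280.
JDN of the second date = 2461523.
|2461523 − 2461280| = 243.

243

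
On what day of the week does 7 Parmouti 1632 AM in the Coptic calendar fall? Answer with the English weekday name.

Equivalently 15 April 1916 Gregorian, JDN 2420969.
JDN 2420969 mod 7 = 5, and JDN 0 was a Monday, so this is a Saturday.

Saturday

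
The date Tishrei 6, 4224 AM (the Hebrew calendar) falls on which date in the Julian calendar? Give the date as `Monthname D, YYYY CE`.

The source date corresponds to 6 September 463 in the proleptic Gregorian calendar (JDN 1890416).
That day falls on 5 September 463 CE in the Julian calendar.

September 5, 463 CE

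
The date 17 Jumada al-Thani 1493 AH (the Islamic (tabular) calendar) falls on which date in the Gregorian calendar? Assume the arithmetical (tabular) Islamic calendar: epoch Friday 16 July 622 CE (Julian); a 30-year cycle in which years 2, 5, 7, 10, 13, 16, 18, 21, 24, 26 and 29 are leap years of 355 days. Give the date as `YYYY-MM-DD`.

Both dates share Julian Day Number 2477319; in the Gregorian calendar that is 26 July 2070 CE.

2070-07-26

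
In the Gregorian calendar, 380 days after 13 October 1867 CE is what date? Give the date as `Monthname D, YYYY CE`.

The starting date is JDN 2403253; 2403253 + 380 = 2403633.
JDN 2403633 corresponds to October 27, 1868 CE.

October 27, 1868 CE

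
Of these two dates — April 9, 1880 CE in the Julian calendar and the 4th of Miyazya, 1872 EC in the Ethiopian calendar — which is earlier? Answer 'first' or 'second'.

second

First date → JDN 2407827; second date → JDN 2407817.
JDN 2407817 < JDN 2407827, so the second date is earlier.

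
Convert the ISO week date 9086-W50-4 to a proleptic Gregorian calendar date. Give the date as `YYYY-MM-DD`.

ISO week 1 of 9086 is the week containing the first Thursday of 9086.
Week 50, day 4 (Thursday) lands on 9086-12-16.

9086-12-16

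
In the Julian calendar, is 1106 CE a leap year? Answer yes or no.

1106 mod 4 = 2, so it is a common year in the Julian calendar.

no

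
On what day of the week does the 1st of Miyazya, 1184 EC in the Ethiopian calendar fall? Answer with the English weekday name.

Friday

Equivalently 3 April 1192 Gregorian, JDN 2156522.
Since JDN mod 7 = 4 (0 = Monday), the day is Friday.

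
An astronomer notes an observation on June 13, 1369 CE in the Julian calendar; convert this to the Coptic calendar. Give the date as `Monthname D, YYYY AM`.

Paoni 19, 1085 AM

Julian Day Number of the source date = 2221249.
Converting JDN 2221249 to the Coptic calendar gives 19 Paoni 1085 AM.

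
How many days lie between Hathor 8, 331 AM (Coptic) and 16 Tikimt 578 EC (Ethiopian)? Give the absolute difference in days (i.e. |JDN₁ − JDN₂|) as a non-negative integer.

10614

JDN of the first date = 1945629.
JDN of the second date = 1935015.
|1935015 − 1945629| = 10614.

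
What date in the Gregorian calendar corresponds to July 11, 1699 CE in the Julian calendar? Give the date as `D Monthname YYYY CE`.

21 July 1699 CE

For dates in this range the Gregorian date is 10 days ahead of the Julian.
11 July 1699 Julian + 10 days → 21 July 1699 Gregorian.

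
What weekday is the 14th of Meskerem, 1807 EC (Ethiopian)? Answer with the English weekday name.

Friday

Equivalently 23 September 1814 Gregorian, JDN 2383875.
JDN 2383875 mod 7 = 4, and JDN 0 was a Monday, so this is a Friday.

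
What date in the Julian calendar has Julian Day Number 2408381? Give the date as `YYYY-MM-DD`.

JDN 2408381 is 27 October 1881 in the Gregorian calendar.
In the Julian calendar that day is 1881-10-15.

1881-10-15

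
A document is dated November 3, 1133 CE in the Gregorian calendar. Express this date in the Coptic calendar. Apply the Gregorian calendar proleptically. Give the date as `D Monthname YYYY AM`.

30 Paopi 850 AM

Both dates share Julian Day Number 2135186; in the Coptic calendar that is 30 Paopi 850 AM.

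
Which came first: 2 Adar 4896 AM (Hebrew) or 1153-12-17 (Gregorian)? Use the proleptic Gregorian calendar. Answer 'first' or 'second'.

Converting both to JDN: 2136018 vs 2142535; the smaller is the first.

first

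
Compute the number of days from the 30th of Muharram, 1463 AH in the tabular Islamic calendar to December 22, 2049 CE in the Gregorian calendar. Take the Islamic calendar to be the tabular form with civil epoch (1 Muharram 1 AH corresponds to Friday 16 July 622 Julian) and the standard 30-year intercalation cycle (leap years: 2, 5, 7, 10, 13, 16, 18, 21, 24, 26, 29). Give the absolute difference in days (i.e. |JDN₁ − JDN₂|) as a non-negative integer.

First date → JDN 2466553; second date → JDN 2469798.
The interval is |2466553 − 2469798| = 3245 days.

3245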